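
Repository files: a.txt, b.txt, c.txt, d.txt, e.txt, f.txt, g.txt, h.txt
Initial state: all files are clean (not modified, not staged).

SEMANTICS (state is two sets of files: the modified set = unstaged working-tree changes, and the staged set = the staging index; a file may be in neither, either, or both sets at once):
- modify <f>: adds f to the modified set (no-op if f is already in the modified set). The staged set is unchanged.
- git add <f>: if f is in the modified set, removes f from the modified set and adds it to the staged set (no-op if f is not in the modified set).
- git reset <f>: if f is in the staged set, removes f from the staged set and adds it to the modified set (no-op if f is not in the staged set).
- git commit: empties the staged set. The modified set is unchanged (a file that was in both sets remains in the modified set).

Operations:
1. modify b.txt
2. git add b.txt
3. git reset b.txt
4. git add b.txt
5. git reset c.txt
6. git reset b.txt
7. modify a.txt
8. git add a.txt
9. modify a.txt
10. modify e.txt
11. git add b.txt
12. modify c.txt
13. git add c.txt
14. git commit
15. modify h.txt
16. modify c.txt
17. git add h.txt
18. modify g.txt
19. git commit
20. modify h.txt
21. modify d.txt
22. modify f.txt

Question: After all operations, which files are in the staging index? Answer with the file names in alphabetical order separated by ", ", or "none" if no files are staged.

Answer: none

Derivation:
After op 1 (modify b.txt): modified={b.txt} staged={none}
After op 2 (git add b.txt): modified={none} staged={b.txt}
After op 3 (git reset b.txt): modified={b.txt} staged={none}
After op 4 (git add b.txt): modified={none} staged={b.txt}
After op 5 (git reset c.txt): modified={none} staged={b.txt}
After op 6 (git reset b.txt): modified={b.txt} staged={none}
After op 7 (modify a.txt): modified={a.txt, b.txt} staged={none}
After op 8 (git add a.txt): modified={b.txt} staged={a.txt}
After op 9 (modify a.txt): modified={a.txt, b.txt} staged={a.txt}
After op 10 (modify e.txt): modified={a.txt, b.txt, e.txt} staged={a.txt}
After op 11 (git add b.txt): modified={a.txt, e.txt} staged={a.txt, b.txt}
After op 12 (modify c.txt): modified={a.txt, c.txt, e.txt} staged={a.txt, b.txt}
After op 13 (git add c.txt): modified={a.txt, e.txt} staged={a.txt, b.txt, c.txt}
After op 14 (git commit): modified={a.txt, e.txt} staged={none}
After op 15 (modify h.txt): modified={a.txt, e.txt, h.txt} staged={none}
After op 16 (modify c.txt): modified={a.txt, c.txt, e.txt, h.txt} staged={none}
After op 17 (git add h.txt): modified={a.txt, c.txt, e.txt} staged={h.txt}
After op 18 (modify g.txt): modified={a.txt, c.txt, e.txt, g.txt} staged={h.txt}
After op 19 (git commit): modified={a.txt, c.txt, e.txt, g.txt} staged={none}
After op 20 (modify h.txt): modified={a.txt, c.txt, e.txt, g.txt, h.txt} staged={none}
After op 21 (modify d.txt): modified={a.txt, c.txt, d.txt, e.txt, g.txt, h.txt} staged={none}
After op 22 (modify f.txt): modified={a.txt, c.txt, d.txt, e.txt, f.txt, g.txt, h.txt} staged={none}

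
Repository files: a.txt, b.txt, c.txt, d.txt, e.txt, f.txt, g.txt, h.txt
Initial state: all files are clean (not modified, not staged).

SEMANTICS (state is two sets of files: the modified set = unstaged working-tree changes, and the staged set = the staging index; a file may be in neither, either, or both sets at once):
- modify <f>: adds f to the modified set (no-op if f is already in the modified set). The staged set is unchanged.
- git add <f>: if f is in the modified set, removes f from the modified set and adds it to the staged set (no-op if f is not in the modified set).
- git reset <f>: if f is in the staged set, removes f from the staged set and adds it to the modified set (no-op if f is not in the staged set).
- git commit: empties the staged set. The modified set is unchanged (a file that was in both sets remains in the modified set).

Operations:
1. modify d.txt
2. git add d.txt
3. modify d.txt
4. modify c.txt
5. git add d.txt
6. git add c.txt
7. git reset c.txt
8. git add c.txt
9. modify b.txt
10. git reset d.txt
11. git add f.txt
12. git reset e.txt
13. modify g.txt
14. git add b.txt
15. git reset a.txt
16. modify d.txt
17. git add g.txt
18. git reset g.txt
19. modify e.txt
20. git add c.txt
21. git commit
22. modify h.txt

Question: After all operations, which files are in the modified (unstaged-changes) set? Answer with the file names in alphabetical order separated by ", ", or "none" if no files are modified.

Answer: d.txt, e.txt, g.txt, h.txt

Derivation:
After op 1 (modify d.txt): modified={d.txt} staged={none}
After op 2 (git add d.txt): modified={none} staged={d.txt}
After op 3 (modify d.txt): modified={d.txt} staged={d.txt}
After op 4 (modify c.txt): modified={c.txt, d.txt} staged={d.txt}
After op 5 (git add d.txt): modified={c.txt} staged={d.txt}
After op 6 (git add c.txt): modified={none} staged={c.txt, d.txt}
After op 7 (git reset c.txt): modified={c.txt} staged={d.txt}
After op 8 (git add c.txt): modified={none} staged={c.txt, d.txt}
After op 9 (modify b.txt): modified={b.txt} staged={c.txt, d.txt}
After op 10 (git reset d.txt): modified={b.txt, d.txt} staged={c.txt}
After op 11 (git add f.txt): modified={b.txt, d.txt} staged={c.txt}
After op 12 (git reset e.txt): modified={b.txt, d.txt} staged={c.txt}
After op 13 (modify g.txt): modified={b.txt, d.txt, g.txt} staged={c.txt}
After op 14 (git add b.txt): modified={d.txt, g.txt} staged={b.txt, c.txt}
After op 15 (git reset a.txt): modified={d.txt, g.txt} staged={b.txt, c.txt}
After op 16 (modify d.txt): modified={d.txt, g.txt} staged={b.txt, c.txt}
After op 17 (git add g.txt): modified={d.txt} staged={b.txt, c.txt, g.txt}
After op 18 (git reset g.txt): modified={d.txt, g.txt} staged={b.txt, c.txt}
After op 19 (modify e.txt): modified={d.txt, e.txt, g.txt} staged={b.txt, c.txt}
After op 20 (git add c.txt): modified={d.txt, e.txt, g.txt} staged={b.txt, c.txt}
After op 21 (git commit): modified={d.txt, e.txt, g.txt} staged={none}
After op 22 (modify h.txt): modified={d.txt, e.txt, g.txt, h.txt} staged={none}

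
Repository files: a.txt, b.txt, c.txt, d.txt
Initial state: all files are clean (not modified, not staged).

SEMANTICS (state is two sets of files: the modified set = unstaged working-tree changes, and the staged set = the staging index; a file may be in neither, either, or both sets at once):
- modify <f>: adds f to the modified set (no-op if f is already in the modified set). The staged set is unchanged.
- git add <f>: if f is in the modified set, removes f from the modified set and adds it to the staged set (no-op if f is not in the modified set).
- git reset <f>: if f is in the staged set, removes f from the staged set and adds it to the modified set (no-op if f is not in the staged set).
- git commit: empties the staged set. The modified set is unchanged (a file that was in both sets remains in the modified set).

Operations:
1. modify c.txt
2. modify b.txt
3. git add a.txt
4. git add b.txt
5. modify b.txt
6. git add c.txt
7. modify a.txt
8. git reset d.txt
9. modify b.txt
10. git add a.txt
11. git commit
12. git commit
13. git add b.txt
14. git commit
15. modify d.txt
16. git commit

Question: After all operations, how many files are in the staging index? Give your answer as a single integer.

Answer: 0

Derivation:
After op 1 (modify c.txt): modified={c.txt} staged={none}
After op 2 (modify b.txt): modified={b.txt, c.txt} staged={none}
After op 3 (git add a.txt): modified={b.txt, c.txt} staged={none}
After op 4 (git add b.txt): modified={c.txt} staged={b.txt}
After op 5 (modify b.txt): modified={b.txt, c.txt} staged={b.txt}
After op 6 (git add c.txt): modified={b.txt} staged={b.txt, c.txt}
After op 7 (modify a.txt): modified={a.txt, b.txt} staged={b.txt, c.txt}
After op 8 (git reset d.txt): modified={a.txt, b.txt} staged={b.txt, c.txt}
After op 9 (modify b.txt): modified={a.txt, b.txt} staged={b.txt, c.txt}
After op 10 (git add a.txt): modified={b.txt} staged={a.txt, b.txt, c.txt}
After op 11 (git commit): modified={b.txt} staged={none}
After op 12 (git commit): modified={b.txt} staged={none}
After op 13 (git add b.txt): modified={none} staged={b.txt}
After op 14 (git commit): modified={none} staged={none}
After op 15 (modify d.txt): modified={d.txt} staged={none}
After op 16 (git commit): modified={d.txt} staged={none}
Final staged set: {none} -> count=0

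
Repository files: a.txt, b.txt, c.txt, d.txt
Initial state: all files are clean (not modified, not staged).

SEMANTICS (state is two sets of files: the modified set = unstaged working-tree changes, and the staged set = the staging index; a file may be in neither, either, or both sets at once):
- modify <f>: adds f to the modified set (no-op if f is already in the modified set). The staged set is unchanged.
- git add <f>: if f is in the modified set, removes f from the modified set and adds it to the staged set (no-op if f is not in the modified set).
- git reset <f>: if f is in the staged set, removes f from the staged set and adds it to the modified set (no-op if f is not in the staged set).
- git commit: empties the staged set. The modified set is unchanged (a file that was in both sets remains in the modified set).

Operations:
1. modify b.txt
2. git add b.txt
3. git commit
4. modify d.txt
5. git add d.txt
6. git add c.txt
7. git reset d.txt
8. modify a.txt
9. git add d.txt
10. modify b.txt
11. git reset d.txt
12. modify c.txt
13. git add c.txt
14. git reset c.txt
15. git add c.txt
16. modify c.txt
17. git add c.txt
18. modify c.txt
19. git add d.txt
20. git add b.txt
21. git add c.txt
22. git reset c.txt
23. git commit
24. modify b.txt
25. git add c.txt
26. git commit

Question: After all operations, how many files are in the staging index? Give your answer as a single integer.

Answer: 0

Derivation:
After op 1 (modify b.txt): modified={b.txt} staged={none}
After op 2 (git add b.txt): modified={none} staged={b.txt}
After op 3 (git commit): modified={none} staged={none}
After op 4 (modify d.txt): modified={d.txt} staged={none}
After op 5 (git add d.txt): modified={none} staged={d.txt}
After op 6 (git add c.txt): modified={none} staged={d.txt}
After op 7 (git reset d.txt): modified={d.txt} staged={none}
After op 8 (modify a.txt): modified={a.txt, d.txt} staged={none}
After op 9 (git add d.txt): modified={a.txt} staged={d.txt}
After op 10 (modify b.txt): modified={a.txt, b.txt} staged={d.txt}
After op 11 (git reset d.txt): modified={a.txt, b.txt, d.txt} staged={none}
After op 12 (modify c.txt): modified={a.txt, b.txt, c.txt, d.txt} staged={none}
After op 13 (git add c.txt): modified={a.txt, b.txt, d.txt} staged={c.txt}
After op 14 (git reset c.txt): modified={a.txt, b.txt, c.txt, d.txt} staged={none}
After op 15 (git add c.txt): modified={a.txt, b.txt, d.txt} staged={c.txt}
After op 16 (modify c.txt): modified={a.txt, b.txt, c.txt, d.txt} staged={c.txt}
After op 17 (git add c.txt): modified={a.txt, b.txt, d.txt} staged={c.txt}
After op 18 (modify c.txt): modified={a.txt, b.txt, c.txt, d.txt} staged={c.txt}
After op 19 (git add d.txt): modified={a.txt, b.txt, c.txt} staged={c.txt, d.txt}
After op 20 (git add b.txt): modified={a.txt, c.txt} staged={b.txt, c.txt, d.txt}
After op 21 (git add c.txt): modified={a.txt} staged={b.txt, c.txt, d.txt}
After op 22 (git reset c.txt): modified={a.txt, c.txt} staged={b.txt, d.txt}
After op 23 (git commit): modified={a.txt, c.txt} staged={none}
After op 24 (modify b.txt): modified={a.txt, b.txt, c.txt} staged={none}
After op 25 (git add c.txt): modified={a.txt, b.txt} staged={c.txt}
After op 26 (git commit): modified={a.txt, b.txt} staged={none}
Final staged set: {none} -> count=0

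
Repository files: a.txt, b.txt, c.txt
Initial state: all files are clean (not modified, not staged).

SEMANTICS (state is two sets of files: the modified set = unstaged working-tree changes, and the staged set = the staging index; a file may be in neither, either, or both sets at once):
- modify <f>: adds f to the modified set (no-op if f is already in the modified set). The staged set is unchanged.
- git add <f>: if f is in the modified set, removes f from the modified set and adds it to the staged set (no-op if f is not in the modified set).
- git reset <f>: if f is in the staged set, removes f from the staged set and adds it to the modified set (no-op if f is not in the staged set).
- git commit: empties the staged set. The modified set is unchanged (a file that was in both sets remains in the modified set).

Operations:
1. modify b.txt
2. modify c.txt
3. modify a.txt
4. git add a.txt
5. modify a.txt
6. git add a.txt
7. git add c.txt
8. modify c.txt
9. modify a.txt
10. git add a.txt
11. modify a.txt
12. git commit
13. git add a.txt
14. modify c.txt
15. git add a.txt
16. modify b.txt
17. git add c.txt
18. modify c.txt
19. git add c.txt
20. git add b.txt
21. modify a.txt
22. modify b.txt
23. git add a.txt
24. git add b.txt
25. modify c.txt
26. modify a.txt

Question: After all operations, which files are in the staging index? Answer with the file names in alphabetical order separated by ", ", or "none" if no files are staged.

Answer: a.txt, b.txt, c.txt

Derivation:
After op 1 (modify b.txt): modified={b.txt} staged={none}
After op 2 (modify c.txt): modified={b.txt, c.txt} staged={none}
After op 3 (modify a.txt): modified={a.txt, b.txt, c.txt} staged={none}
After op 4 (git add a.txt): modified={b.txt, c.txt} staged={a.txt}
After op 5 (modify a.txt): modified={a.txt, b.txt, c.txt} staged={a.txt}
After op 6 (git add a.txt): modified={b.txt, c.txt} staged={a.txt}
After op 7 (git add c.txt): modified={b.txt} staged={a.txt, c.txt}
After op 8 (modify c.txt): modified={b.txt, c.txt} staged={a.txt, c.txt}
After op 9 (modify a.txt): modified={a.txt, b.txt, c.txt} staged={a.txt, c.txt}
After op 10 (git add a.txt): modified={b.txt, c.txt} staged={a.txt, c.txt}
After op 11 (modify a.txt): modified={a.txt, b.txt, c.txt} staged={a.txt, c.txt}
After op 12 (git commit): modified={a.txt, b.txt, c.txt} staged={none}
After op 13 (git add a.txt): modified={b.txt, c.txt} staged={a.txt}
After op 14 (modify c.txt): modified={b.txt, c.txt} staged={a.txt}
After op 15 (git add a.txt): modified={b.txt, c.txt} staged={a.txt}
After op 16 (modify b.txt): modified={b.txt, c.txt} staged={a.txt}
After op 17 (git add c.txt): modified={b.txt} staged={a.txt, c.txt}
After op 18 (modify c.txt): modified={b.txt, c.txt} staged={a.txt, c.txt}
After op 19 (git add c.txt): modified={b.txt} staged={a.txt, c.txt}
After op 20 (git add b.txt): modified={none} staged={a.txt, b.txt, c.txt}
After op 21 (modify a.txt): modified={a.txt} staged={a.txt, b.txt, c.txt}
After op 22 (modify b.txt): modified={a.txt, b.txt} staged={a.txt, b.txt, c.txt}
After op 23 (git add a.txt): modified={b.txt} staged={a.txt, b.txt, c.txt}
After op 24 (git add b.txt): modified={none} staged={a.txt, b.txt, c.txt}
After op 25 (modify c.txt): modified={c.txt} staged={a.txt, b.txt, c.txt}
After op 26 (modify a.txt): modified={a.txt, c.txt} staged={a.txt, b.txt, c.txt}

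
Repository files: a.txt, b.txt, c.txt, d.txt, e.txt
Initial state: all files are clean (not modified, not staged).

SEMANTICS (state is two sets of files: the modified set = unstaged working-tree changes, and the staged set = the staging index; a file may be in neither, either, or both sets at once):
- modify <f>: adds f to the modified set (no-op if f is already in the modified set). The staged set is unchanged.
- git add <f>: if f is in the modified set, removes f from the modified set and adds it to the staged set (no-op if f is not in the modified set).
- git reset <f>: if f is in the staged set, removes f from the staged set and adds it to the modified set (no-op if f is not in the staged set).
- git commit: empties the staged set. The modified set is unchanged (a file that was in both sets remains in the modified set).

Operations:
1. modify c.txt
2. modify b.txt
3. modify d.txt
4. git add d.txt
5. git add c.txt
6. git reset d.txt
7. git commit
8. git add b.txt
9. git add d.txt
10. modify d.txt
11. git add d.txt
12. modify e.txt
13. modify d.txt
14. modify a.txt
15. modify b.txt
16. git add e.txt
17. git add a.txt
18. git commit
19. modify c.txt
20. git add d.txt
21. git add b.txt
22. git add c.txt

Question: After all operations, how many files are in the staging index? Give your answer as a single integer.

After op 1 (modify c.txt): modified={c.txt} staged={none}
After op 2 (modify b.txt): modified={b.txt, c.txt} staged={none}
After op 3 (modify d.txt): modified={b.txt, c.txt, d.txt} staged={none}
After op 4 (git add d.txt): modified={b.txt, c.txt} staged={d.txt}
After op 5 (git add c.txt): modified={b.txt} staged={c.txt, d.txt}
After op 6 (git reset d.txt): modified={b.txt, d.txt} staged={c.txt}
After op 7 (git commit): modified={b.txt, d.txt} staged={none}
After op 8 (git add b.txt): modified={d.txt} staged={b.txt}
After op 9 (git add d.txt): modified={none} staged={b.txt, d.txt}
After op 10 (modify d.txt): modified={d.txt} staged={b.txt, d.txt}
After op 11 (git add d.txt): modified={none} staged={b.txt, d.txt}
After op 12 (modify e.txt): modified={e.txt} staged={b.txt, d.txt}
After op 13 (modify d.txt): modified={d.txt, e.txt} staged={b.txt, d.txt}
After op 14 (modify a.txt): modified={a.txt, d.txt, e.txt} staged={b.txt, d.txt}
After op 15 (modify b.txt): modified={a.txt, b.txt, d.txt, e.txt} staged={b.txt, d.txt}
After op 16 (git add e.txt): modified={a.txt, b.txt, d.txt} staged={b.txt, d.txt, e.txt}
After op 17 (git add a.txt): modified={b.txt, d.txt} staged={a.txt, b.txt, d.txt, e.txt}
After op 18 (git commit): modified={b.txt, d.txt} staged={none}
After op 19 (modify c.txt): modified={b.txt, c.txt, d.txt} staged={none}
After op 20 (git add d.txt): modified={b.txt, c.txt} staged={d.txt}
After op 21 (git add b.txt): modified={c.txt} staged={b.txt, d.txt}
After op 22 (git add c.txt): modified={none} staged={b.txt, c.txt, d.txt}
Final staged set: {b.txt, c.txt, d.txt} -> count=3

Answer: 3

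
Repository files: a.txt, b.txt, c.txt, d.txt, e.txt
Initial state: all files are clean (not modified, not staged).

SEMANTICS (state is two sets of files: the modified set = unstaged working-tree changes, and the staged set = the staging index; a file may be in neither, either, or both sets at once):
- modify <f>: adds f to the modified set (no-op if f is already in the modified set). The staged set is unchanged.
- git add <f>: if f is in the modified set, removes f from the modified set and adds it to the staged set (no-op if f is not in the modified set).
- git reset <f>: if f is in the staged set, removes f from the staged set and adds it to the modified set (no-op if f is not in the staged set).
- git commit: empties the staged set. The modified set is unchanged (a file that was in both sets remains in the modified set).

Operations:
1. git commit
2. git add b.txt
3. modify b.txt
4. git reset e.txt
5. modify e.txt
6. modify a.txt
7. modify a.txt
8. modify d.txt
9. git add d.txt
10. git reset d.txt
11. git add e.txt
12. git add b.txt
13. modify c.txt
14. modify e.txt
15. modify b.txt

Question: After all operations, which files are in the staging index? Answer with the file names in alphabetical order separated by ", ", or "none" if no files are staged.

Answer: b.txt, e.txt

Derivation:
After op 1 (git commit): modified={none} staged={none}
After op 2 (git add b.txt): modified={none} staged={none}
After op 3 (modify b.txt): modified={b.txt} staged={none}
After op 4 (git reset e.txt): modified={b.txt} staged={none}
After op 5 (modify e.txt): modified={b.txt, e.txt} staged={none}
After op 6 (modify a.txt): modified={a.txt, b.txt, e.txt} staged={none}
After op 7 (modify a.txt): modified={a.txt, b.txt, e.txt} staged={none}
After op 8 (modify d.txt): modified={a.txt, b.txt, d.txt, e.txt} staged={none}
After op 9 (git add d.txt): modified={a.txt, b.txt, e.txt} staged={d.txt}
After op 10 (git reset d.txt): modified={a.txt, b.txt, d.txt, e.txt} staged={none}
After op 11 (git add e.txt): modified={a.txt, b.txt, d.txt} staged={e.txt}
After op 12 (git add b.txt): modified={a.txt, d.txt} staged={b.txt, e.txt}
After op 13 (modify c.txt): modified={a.txt, c.txt, d.txt} staged={b.txt, e.txt}
After op 14 (modify e.txt): modified={a.txt, c.txt, d.txt, e.txt} staged={b.txt, e.txt}
After op 15 (modify b.txt): modified={a.txt, b.txt, c.txt, d.txt, e.txt} staged={b.txt, e.txt}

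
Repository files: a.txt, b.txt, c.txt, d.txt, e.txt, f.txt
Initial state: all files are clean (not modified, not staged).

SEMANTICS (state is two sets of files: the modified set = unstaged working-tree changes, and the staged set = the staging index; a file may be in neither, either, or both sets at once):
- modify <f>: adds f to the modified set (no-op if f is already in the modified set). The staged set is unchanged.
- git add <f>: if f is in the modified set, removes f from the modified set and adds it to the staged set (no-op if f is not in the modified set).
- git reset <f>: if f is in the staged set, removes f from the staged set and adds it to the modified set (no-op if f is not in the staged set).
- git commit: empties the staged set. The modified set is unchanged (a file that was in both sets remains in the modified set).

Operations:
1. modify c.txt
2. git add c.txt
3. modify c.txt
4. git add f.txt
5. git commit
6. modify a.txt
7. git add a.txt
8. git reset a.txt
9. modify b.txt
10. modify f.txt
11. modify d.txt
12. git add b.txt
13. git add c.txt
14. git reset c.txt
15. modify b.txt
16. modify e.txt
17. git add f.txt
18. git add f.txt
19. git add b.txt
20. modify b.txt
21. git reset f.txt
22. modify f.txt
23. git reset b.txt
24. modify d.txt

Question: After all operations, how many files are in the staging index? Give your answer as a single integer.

Answer: 0

Derivation:
After op 1 (modify c.txt): modified={c.txt} staged={none}
After op 2 (git add c.txt): modified={none} staged={c.txt}
After op 3 (modify c.txt): modified={c.txt} staged={c.txt}
After op 4 (git add f.txt): modified={c.txt} staged={c.txt}
After op 5 (git commit): modified={c.txt} staged={none}
After op 6 (modify a.txt): modified={a.txt, c.txt} staged={none}
After op 7 (git add a.txt): modified={c.txt} staged={a.txt}
After op 8 (git reset a.txt): modified={a.txt, c.txt} staged={none}
After op 9 (modify b.txt): modified={a.txt, b.txt, c.txt} staged={none}
After op 10 (modify f.txt): modified={a.txt, b.txt, c.txt, f.txt} staged={none}
After op 11 (modify d.txt): modified={a.txt, b.txt, c.txt, d.txt, f.txt} staged={none}
After op 12 (git add b.txt): modified={a.txt, c.txt, d.txt, f.txt} staged={b.txt}
After op 13 (git add c.txt): modified={a.txt, d.txt, f.txt} staged={b.txt, c.txt}
After op 14 (git reset c.txt): modified={a.txt, c.txt, d.txt, f.txt} staged={b.txt}
After op 15 (modify b.txt): modified={a.txt, b.txt, c.txt, d.txt, f.txt} staged={b.txt}
After op 16 (modify e.txt): modified={a.txt, b.txt, c.txt, d.txt, e.txt, f.txt} staged={b.txt}
After op 17 (git add f.txt): modified={a.txt, b.txt, c.txt, d.txt, e.txt} staged={b.txt, f.txt}
After op 18 (git add f.txt): modified={a.txt, b.txt, c.txt, d.txt, e.txt} staged={b.txt, f.txt}
After op 19 (git add b.txt): modified={a.txt, c.txt, d.txt, e.txt} staged={b.txt, f.txt}
After op 20 (modify b.txt): modified={a.txt, b.txt, c.txt, d.txt, e.txt} staged={b.txt, f.txt}
After op 21 (git reset f.txt): modified={a.txt, b.txt, c.txt, d.txt, e.txt, f.txt} staged={b.txt}
After op 22 (modify f.txt): modified={a.txt, b.txt, c.txt, d.txt, e.txt, f.txt} staged={b.txt}
After op 23 (git reset b.txt): modified={a.txt, b.txt, c.txt, d.txt, e.txt, f.txt} staged={none}
After op 24 (modify d.txt): modified={a.txt, b.txt, c.txt, d.txt, e.txt, f.txt} staged={none}
Final staged set: {none} -> count=0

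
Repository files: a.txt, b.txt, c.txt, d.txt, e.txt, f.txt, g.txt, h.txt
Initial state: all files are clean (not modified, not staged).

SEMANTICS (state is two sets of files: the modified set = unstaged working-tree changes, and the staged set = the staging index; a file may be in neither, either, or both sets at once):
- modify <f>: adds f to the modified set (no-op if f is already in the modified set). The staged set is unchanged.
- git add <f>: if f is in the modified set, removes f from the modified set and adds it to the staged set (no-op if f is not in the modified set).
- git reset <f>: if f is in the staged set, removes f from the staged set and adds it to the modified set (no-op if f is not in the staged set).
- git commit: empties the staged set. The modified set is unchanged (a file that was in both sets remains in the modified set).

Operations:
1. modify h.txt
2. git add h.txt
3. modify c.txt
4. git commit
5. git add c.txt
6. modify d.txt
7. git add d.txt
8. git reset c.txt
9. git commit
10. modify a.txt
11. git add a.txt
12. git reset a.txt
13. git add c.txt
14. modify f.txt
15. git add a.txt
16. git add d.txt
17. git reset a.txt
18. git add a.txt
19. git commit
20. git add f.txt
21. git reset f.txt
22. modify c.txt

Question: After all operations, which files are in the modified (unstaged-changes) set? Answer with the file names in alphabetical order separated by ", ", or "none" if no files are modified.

After op 1 (modify h.txt): modified={h.txt} staged={none}
After op 2 (git add h.txt): modified={none} staged={h.txt}
After op 3 (modify c.txt): modified={c.txt} staged={h.txt}
After op 4 (git commit): modified={c.txt} staged={none}
After op 5 (git add c.txt): modified={none} staged={c.txt}
After op 6 (modify d.txt): modified={d.txt} staged={c.txt}
After op 7 (git add d.txt): modified={none} staged={c.txt, d.txt}
After op 8 (git reset c.txt): modified={c.txt} staged={d.txt}
After op 9 (git commit): modified={c.txt} staged={none}
After op 10 (modify a.txt): modified={a.txt, c.txt} staged={none}
After op 11 (git add a.txt): modified={c.txt} staged={a.txt}
After op 12 (git reset a.txt): modified={a.txt, c.txt} staged={none}
After op 13 (git add c.txt): modified={a.txt} staged={c.txt}
After op 14 (modify f.txt): modified={a.txt, f.txt} staged={c.txt}
After op 15 (git add a.txt): modified={f.txt} staged={a.txt, c.txt}
After op 16 (git add d.txt): modified={f.txt} staged={a.txt, c.txt}
After op 17 (git reset a.txt): modified={a.txt, f.txt} staged={c.txt}
After op 18 (git add a.txt): modified={f.txt} staged={a.txt, c.txt}
After op 19 (git commit): modified={f.txt} staged={none}
After op 20 (git add f.txt): modified={none} staged={f.txt}
After op 21 (git reset f.txt): modified={f.txt} staged={none}
After op 22 (modify c.txt): modified={c.txt, f.txt} staged={none}

Answer: c.txt, f.txt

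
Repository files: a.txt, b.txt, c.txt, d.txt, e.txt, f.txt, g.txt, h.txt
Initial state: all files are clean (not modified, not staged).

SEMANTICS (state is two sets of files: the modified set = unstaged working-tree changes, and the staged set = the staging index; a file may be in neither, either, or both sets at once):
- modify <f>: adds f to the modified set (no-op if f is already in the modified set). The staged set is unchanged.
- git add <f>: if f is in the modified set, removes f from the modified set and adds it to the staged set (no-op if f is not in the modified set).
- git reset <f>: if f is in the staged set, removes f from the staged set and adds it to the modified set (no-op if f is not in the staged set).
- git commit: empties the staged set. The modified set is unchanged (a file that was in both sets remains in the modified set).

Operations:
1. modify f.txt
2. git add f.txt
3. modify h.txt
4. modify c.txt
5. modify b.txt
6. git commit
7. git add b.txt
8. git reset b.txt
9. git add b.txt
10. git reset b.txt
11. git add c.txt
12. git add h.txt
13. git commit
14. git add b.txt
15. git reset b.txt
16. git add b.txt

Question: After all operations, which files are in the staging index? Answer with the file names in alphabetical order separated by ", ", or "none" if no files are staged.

Answer: b.txt

Derivation:
After op 1 (modify f.txt): modified={f.txt} staged={none}
After op 2 (git add f.txt): modified={none} staged={f.txt}
After op 3 (modify h.txt): modified={h.txt} staged={f.txt}
After op 4 (modify c.txt): modified={c.txt, h.txt} staged={f.txt}
After op 5 (modify b.txt): modified={b.txt, c.txt, h.txt} staged={f.txt}
After op 6 (git commit): modified={b.txt, c.txt, h.txt} staged={none}
After op 7 (git add b.txt): modified={c.txt, h.txt} staged={b.txt}
After op 8 (git reset b.txt): modified={b.txt, c.txt, h.txt} staged={none}
After op 9 (git add b.txt): modified={c.txt, h.txt} staged={b.txt}
After op 10 (git reset b.txt): modified={b.txt, c.txt, h.txt} staged={none}
After op 11 (git add c.txt): modified={b.txt, h.txt} staged={c.txt}
After op 12 (git add h.txt): modified={b.txt} staged={c.txt, h.txt}
After op 13 (git commit): modified={b.txt} staged={none}
After op 14 (git add b.txt): modified={none} staged={b.txt}
After op 15 (git reset b.txt): modified={b.txt} staged={none}
After op 16 (git add b.txt): modified={none} staged={b.txt}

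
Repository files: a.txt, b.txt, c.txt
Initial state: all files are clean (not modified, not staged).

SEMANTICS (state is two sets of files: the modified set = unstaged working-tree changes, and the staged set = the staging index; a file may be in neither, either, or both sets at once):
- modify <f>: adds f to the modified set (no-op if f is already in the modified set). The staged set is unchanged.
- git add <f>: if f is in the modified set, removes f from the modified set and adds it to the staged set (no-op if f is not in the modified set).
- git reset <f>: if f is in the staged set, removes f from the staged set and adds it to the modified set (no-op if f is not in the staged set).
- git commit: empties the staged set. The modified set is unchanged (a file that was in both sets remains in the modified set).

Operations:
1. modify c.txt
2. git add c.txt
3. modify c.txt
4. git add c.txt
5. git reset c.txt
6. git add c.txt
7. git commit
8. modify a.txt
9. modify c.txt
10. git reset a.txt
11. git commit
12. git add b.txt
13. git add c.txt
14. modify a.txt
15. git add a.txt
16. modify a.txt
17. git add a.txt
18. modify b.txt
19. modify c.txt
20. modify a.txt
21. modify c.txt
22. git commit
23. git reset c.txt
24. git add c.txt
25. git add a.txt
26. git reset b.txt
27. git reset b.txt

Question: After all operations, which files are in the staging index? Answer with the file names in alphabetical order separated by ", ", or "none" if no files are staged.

Answer: a.txt, c.txt

Derivation:
After op 1 (modify c.txt): modified={c.txt} staged={none}
After op 2 (git add c.txt): modified={none} staged={c.txt}
After op 3 (modify c.txt): modified={c.txt} staged={c.txt}
After op 4 (git add c.txt): modified={none} staged={c.txt}
After op 5 (git reset c.txt): modified={c.txt} staged={none}
After op 6 (git add c.txt): modified={none} staged={c.txt}
After op 7 (git commit): modified={none} staged={none}
After op 8 (modify a.txt): modified={a.txt} staged={none}
After op 9 (modify c.txt): modified={a.txt, c.txt} staged={none}
After op 10 (git reset a.txt): modified={a.txt, c.txt} staged={none}
After op 11 (git commit): modified={a.txt, c.txt} staged={none}
After op 12 (git add b.txt): modified={a.txt, c.txt} staged={none}
After op 13 (git add c.txt): modified={a.txt} staged={c.txt}
After op 14 (modify a.txt): modified={a.txt} staged={c.txt}
After op 15 (git add a.txt): modified={none} staged={a.txt, c.txt}
After op 16 (modify a.txt): modified={a.txt} staged={a.txt, c.txt}
After op 17 (git add a.txt): modified={none} staged={a.txt, c.txt}
After op 18 (modify b.txt): modified={b.txt} staged={a.txt, c.txt}
After op 19 (modify c.txt): modified={b.txt, c.txt} staged={a.txt, c.txt}
After op 20 (modify a.txt): modified={a.txt, b.txt, c.txt} staged={a.txt, c.txt}
After op 21 (modify c.txt): modified={a.txt, b.txt, c.txt} staged={a.txt, c.txt}
After op 22 (git commit): modified={a.txt, b.txt, c.txt} staged={none}
After op 23 (git reset c.txt): modified={a.txt, b.txt, c.txt} staged={none}
After op 24 (git add c.txt): modified={a.txt, b.txt} staged={c.txt}
After op 25 (git add a.txt): modified={b.txt} staged={a.txt, c.txt}
After op 26 (git reset b.txt): modified={b.txt} staged={a.txt, c.txt}
After op 27 (git reset b.txt): modified={b.txt} staged={a.txt, c.txt}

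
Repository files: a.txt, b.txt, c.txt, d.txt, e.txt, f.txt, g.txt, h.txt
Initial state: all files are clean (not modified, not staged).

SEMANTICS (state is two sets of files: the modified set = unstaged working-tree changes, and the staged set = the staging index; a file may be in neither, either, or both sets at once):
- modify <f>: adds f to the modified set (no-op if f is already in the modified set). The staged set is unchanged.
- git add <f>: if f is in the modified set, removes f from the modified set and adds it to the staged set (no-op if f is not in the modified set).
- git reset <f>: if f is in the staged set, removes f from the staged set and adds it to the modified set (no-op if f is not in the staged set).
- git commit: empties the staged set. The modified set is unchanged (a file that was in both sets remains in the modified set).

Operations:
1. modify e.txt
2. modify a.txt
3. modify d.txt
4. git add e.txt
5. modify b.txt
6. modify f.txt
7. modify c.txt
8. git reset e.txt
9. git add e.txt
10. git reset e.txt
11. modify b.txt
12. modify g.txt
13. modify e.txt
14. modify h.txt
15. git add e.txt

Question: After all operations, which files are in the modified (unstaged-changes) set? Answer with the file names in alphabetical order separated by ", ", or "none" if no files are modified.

Answer: a.txt, b.txt, c.txt, d.txt, f.txt, g.txt, h.txt

Derivation:
After op 1 (modify e.txt): modified={e.txt} staged={none}
After op 2 (modify a.txt): modified={a.txt, e.txt} staged={none}
After op 3 (modify d.txt): modified={a.txt, d.txt, e.txt} staged={none}
After op 4 (git add e.txt): modified={a.txt, d.txt} staged={e.txt}
After op 5 (modify b.txt): modified={a.txt, b.txt, d.txt} staged={e.txt}
After op 6 (modify f.txt): modified={a.txt, b.txt, d.txt, f.txt} staged={e.txt}
After op 7 (modify c.txt): modified={a.txt, b.txt, c.txt, d.txt, f.txt} staged={e.txt}
After op 8 (git reset e.txt): modified={a.txt, b.txt, c.txt, d.txt, e.txt, f.txt} staged={none}
After op 9 (git add e.txt): modified={a.txt, b.txt, c.txt, d.txt, f.txt} staged={e.txt}
After op 10 (git reset e.txt): modified={a.txt, b.txt, c.txt, d.txt, e.txt, f.txt} staged={none}
After op 11 (modify b.txt): modified={a.txt, b.txt, c.txt, d.txt, e.txt, f.txt} staged={none}
After op 12 (modify g.txt): modified={a.txt, b.txt, c.txt, d.txt, e.txt, f.txt, g.txt} staged={none}
After op 13 (modify e.txt): modified={a.txt, b.txt, c.txt, d.txt, e.txt, f.txt, g.txt} staged={none}
After op 14 (modify h.txt): modified={a.txt, b.txt, c.txt, d.txt, e.txt, f.txt, g.txt, h.txt} staged={none}
After op 15 (git add e.txt): modified={a.txt, b.txt, c.txt, d.txt, f.txt, g.txt, h.txt} staged={e.txt}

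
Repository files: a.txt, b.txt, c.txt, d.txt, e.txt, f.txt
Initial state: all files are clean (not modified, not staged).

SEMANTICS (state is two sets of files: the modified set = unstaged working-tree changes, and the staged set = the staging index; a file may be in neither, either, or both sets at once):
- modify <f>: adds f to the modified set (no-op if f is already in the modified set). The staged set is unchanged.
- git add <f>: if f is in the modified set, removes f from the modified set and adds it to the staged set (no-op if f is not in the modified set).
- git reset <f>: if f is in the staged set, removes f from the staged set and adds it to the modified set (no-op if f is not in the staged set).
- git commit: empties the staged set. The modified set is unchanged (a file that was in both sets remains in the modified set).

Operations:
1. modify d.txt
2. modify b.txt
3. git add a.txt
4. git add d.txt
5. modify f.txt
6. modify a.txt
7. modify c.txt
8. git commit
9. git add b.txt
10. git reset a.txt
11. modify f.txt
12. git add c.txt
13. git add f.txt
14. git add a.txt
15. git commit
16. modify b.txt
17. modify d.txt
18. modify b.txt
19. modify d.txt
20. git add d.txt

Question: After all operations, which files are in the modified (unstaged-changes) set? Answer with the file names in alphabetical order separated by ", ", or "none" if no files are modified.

After op 1 (modify d.txt): modified={d.txt} staged={none}
After op 2 (modify b.txt): modified={b.txt, d.txt} staged={none}
After op 3 (git add a.txt): modified={b.txt, d.txt} staged={none}
After op 4 (git add d.txt): modified={b.txt} staged={d.txt}
After op 5 (modify f.txt): modified={b.txt, f.txt} staged={d.txt}
After op 6 (modify a.txt): modified={a.txt, b.txt, f.txt} staged={d.txt}
After op 7 (modify c.txt): modified={a.txt, b.txt, c.txt, f.txt} staged={d.txt}
After op 8 (git commit): modified={a.txt, b.txt, c.txt, f.txt} staged={none}
After op 9 (git add b.txt): modified={a.txt, c.txt, f.txt} staged={b.txt}
After op 10 (git reset a.txt): modified={a.txt, c.txt, f.txt} staged={b.txt}
After op 11 (modify f.txt): modified={a.txt, c.txt, f.txt} staged={b.txt}
After op 12 (git add c.txt): modified={a.txt, f.txt} staged={b.txt, c.txt}
After op 13 (git add f.txt): modified={a.txt} staged={b.txt, c.txt, f.txt}
After op 14 (git add a.txt): modified={none} staged={a.txt, b.txt, c.txt, f.txt}
After op 15 (git commit): modified={none} staged={none}
After op 16 (modify b.txt): modified={b.txt} staged={none}
After op 17 (modify d.txt): modified={b.txt, d.txt} staged={none}
After op 18 (modify b.txt): modified={b.txt, d.txt} staged={none}
After op 19 (modify d.txt): modified={b.txt, d.txt} staged={none}
After op 20 (git add d.txt): modified={b.txt} staged={d.txt}

Answer: b.txt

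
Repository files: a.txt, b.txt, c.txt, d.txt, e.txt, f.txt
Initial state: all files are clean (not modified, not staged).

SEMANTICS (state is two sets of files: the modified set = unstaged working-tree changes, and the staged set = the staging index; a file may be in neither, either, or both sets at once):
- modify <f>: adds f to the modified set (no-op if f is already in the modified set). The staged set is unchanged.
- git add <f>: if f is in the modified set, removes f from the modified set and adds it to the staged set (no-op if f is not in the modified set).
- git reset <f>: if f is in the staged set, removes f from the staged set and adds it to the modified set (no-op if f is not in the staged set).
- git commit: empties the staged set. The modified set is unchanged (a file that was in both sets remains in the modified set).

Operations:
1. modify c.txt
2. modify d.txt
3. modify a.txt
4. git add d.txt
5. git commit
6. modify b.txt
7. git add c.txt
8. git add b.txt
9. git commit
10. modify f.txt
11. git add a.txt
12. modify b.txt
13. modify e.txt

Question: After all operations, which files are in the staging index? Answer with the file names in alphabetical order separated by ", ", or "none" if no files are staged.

After op 1 (modify c.txt): modified={c.txt} staged={none}
After op 2 (modify d.txt): modified={c.txt, d.txt} staged={none}
After op 3 (modify a.txt): modified={a.txt, c.txt, d.txt} staged={none}
After op 4 (git add d.txt): modified={a.txt, c.txt} staged={d.txt}
After op 5 (git commit): modified={a.txt, c.txt} staged={none}
After op 6 (modify b.txt): modified={a.txt, b.txt, c.txt} staged={none}
After op 7 (git add c.txt): modified={a.txt, b.txt} staged={c.txt}
After op 8 (git add b.txt): modified={a.txt} staged={b.txt, c.txt}
After op 9 (git commit): modified={a.txt} staged={none}
After op 10 (modify f.txt): modified={a.txt, f.txt} staged={none}
After op 11 (git add a.txt): modified={f.txt} staged={a.txt}
After op 12 (modify b.txt): modified={b.txt, f.txt} staged={a.txt}
After op 13 (modify e.txt): modified={b.txt, e.txt, f.txt} staged={a.txt}

Answer: a.txt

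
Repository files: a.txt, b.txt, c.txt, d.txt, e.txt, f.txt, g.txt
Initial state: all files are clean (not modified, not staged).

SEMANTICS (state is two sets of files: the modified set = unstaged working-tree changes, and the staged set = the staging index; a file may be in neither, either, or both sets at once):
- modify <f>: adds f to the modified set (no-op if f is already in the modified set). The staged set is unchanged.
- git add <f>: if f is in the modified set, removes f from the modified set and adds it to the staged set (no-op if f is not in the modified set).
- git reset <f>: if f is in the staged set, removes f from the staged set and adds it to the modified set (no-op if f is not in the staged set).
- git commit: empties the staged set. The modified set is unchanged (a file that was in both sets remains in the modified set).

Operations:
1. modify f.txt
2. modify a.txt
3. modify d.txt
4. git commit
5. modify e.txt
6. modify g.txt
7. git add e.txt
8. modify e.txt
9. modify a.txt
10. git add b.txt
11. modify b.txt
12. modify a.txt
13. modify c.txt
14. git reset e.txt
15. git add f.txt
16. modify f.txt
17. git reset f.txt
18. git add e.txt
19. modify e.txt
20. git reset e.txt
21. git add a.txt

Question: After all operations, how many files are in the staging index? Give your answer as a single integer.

After op 1 (modify f.txt): modified={f.txt} staged={none}
After op 2 (modify a.txt): modified={a.txt, f.txt} staged={none}
After op 3 (modify d.txt): modified={a.txt, d.txt, f.txt} staged={none}
After op 4 (git commit): modified={a.txt, d.txt, f.txt} staged={none}
After op 5 (modify e.txt): modified={a.txt, d.txt, e.txt, f.txt} staged={none}
After op 6 (modify g.txt): modified={a.txt, d.txt, e.txt, f.txt, g.txt} staged={none}
After op 7 (git add e.txt): modified={a.txt, d.txt, f.txt, g.txt} staged={e.txt}
After op 8 (modify e.txt): modified={a.txt, d.txt, e.txt, f.txt, g.txt} staged={e.txt}
After op 9 (modify a.txt): modified={a.txt, d.txt, e.txt, f.txt, g.txt} staged={e.txt}
After op 10 (git add b.txt): modified={a.txt, d.txt, e.txt, f.txt, g.txt} staged={e.txt}
After op 11 (modify b.txt): modified={a.txt, b.txt, d.txt, e.txt, f.txt, g.txt} staged={e.txt}
After op 12 (modify a.txt): modified={a.txt, b.txt, d.txt, e.txt, f.txt, g.txt} staged={e.txt}
After op 13 (modify c.txt): modified={a.txt, b.txt, c.txt, d.txt, e.txt, f.txt, g.txt} staged={e.txt}
After op 14 (git reset e.txt): modified={a.txt, b.txt, c.txt, d.txt, e.txt, f.txt, g.txt} staged={none}
After op 15 (git add f.txt): modified={a.txt, b.txt, c.txt, d.txt, e.txt, g.txt} staged={f.txt}
After op 16 (modify f.txt): modified={a.txt, b.txt, c.txt, d.txt, e.txt, f.txt, g.txt} staged={f.txt}
After op 17 (git reset f.txt): modified={a.txt, b.txt, c.txt, d.txt, e.txt, f.txt, g.txt} staged={none}
After op 18 (git add e.txt): modified={a.txt, b.txt, c.txt, d.txt, f.txt, g.txt} staged={e.txt}
After op 19 (modify e.txt): modified={a.txt, b.txt, c.txt, d.txt, e.txt, f.txt, g.txt} staged={e.txt}
After op 20 (git reset e.txt): modified={a.txt, b.txt, c.txt, d.txt, e.txt, f.txt, g.txt} staged={none}
After op 21 (git add a.txt): modified={b.txt, c.txt, d.txt, e.txt, f.txt, g.txt} staged={a.txt}
Final staged set: {a.txt} -> count=1

Answer: 1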